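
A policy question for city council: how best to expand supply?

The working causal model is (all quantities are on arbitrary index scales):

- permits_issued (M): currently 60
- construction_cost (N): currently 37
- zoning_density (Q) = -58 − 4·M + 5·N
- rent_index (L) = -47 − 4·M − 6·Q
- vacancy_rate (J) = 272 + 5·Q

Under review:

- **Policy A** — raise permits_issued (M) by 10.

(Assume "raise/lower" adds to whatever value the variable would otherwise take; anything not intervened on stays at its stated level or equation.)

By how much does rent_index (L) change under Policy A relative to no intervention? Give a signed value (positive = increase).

200

Baseline:
  M = 60
  N = 37
  Q = -58 − 4·60 + 5·37 = -113
  L = -47 − 4·60 − 6·(-113) = 391
Policy A (M + 10):
  M = 60 + 10 = 70
  N = 37
  Q = -58 − 4·70 + 5·37 = -153
  L = -47 − 4·70 − 6·(-153) = 591
Change in L: 591 − 391 = 200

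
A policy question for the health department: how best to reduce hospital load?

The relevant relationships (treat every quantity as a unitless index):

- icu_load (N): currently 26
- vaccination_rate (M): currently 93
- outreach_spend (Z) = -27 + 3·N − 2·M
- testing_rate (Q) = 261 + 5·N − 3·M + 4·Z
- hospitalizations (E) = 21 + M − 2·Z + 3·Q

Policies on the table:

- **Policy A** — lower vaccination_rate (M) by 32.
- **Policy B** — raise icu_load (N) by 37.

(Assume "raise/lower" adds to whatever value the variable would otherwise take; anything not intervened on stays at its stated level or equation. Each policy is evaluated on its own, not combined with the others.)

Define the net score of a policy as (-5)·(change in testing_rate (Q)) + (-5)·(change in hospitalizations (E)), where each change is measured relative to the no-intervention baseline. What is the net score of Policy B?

-11470

Baseline:
  N = 26
  M = 93
  Z = -27 + 3·26 − 2·93 = -135
  Q = 261 + 5·26 − 3·93 + 4·(-135) = -428
  E = 21 + 93 − 2·(-135) + 3·(-428) = -900
Policy B (N + 37):
  N = 26 + 37 = 63
  M = 93
  Z = -27 + 3·63 − 2·93 = -24
  Q = 261 + 5·63 − 3·93 + 4·(-24) = 201
  E = 21 + 93 − 2·(-24) + 3·201 = 765
ΔQ = 201 − (-428) = 629; ΔE = 765 − (-900) = 1665
Score = (-5)·629 + (-5)·1665 = -11470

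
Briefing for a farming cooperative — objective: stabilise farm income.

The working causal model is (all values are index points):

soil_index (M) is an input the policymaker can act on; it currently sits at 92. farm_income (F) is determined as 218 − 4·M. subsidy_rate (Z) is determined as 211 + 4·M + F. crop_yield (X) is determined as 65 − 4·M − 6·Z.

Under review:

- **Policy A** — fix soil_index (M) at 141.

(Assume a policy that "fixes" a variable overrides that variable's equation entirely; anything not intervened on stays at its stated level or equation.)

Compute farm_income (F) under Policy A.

Policy A (M := 141):
  M = 141
  F = 218 − 4·141 = -346

-346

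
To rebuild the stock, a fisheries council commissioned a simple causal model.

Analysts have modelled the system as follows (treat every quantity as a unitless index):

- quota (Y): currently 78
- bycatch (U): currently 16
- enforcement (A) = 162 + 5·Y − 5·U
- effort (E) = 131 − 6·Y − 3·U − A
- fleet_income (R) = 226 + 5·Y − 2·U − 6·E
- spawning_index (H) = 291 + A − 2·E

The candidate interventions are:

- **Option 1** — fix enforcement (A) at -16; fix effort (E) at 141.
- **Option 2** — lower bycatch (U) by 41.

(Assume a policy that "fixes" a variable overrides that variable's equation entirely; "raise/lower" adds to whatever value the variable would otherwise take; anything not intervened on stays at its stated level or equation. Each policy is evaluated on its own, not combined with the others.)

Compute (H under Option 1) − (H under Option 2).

Option 1 (A := -16, E := 141):
  Y = 78
  U = 16
  A = -16
  E = 141
  H = 291 + (-16) − 2·141 = -7
Option 2 (U − 41):
  Y = 78
  U = 16 − 41 = -25
  A = 162 + 5·78 − 5·(-25) = 677
  E = 131 − 6·78 − 3·(-25) − 677 = -939
  H = 291 + 677 − 2·(-939) = 2846
H: -7 − 2846 = -2853

-2853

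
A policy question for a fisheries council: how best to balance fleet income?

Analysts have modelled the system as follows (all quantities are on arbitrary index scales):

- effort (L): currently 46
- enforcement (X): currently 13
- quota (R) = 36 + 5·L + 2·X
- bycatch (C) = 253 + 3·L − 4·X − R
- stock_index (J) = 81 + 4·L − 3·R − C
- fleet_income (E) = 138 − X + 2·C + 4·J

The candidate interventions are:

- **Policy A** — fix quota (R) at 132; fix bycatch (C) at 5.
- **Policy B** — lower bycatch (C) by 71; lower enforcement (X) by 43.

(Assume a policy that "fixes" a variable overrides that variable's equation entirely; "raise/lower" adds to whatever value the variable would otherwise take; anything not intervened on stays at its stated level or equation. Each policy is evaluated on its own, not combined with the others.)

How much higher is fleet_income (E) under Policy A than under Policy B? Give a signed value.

Policy A (R := 132, C := 5):
  L = 46
  X = 13
  R = 132
  C = 5
  J = 81 + 4·46 − 3·132 − 5 = -136
  E = 138 − 13 + 2·5 + 4·(-136) = -409
Policy B (C − 71, X − 43):
  L = 46
  X = 13 − 43 = -30
  R = 36 + 5·46 + 2·(-30) = 206
  C = 253 + 3·46 − 4·(-30) − 206 (−71 from intervention) = 234
  J = 81 + 4·46 − 3·206 − 234 = -587
  E = 138 − (-30) + 2·234 + 4·(-587) = -1712
E: -409 − (-1712) = 1303

1303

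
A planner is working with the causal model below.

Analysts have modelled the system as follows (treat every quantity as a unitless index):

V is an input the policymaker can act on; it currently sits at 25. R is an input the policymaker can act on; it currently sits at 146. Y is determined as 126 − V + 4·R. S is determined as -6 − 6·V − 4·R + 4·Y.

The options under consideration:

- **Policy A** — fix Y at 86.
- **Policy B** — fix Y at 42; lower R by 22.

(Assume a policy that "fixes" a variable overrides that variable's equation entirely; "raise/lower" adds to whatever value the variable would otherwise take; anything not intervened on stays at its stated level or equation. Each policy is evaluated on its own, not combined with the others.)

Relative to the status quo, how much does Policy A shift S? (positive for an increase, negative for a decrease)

-2396

Baseline:
  V = 25
  R = 146
  Y = 126 − 25 + 4·146 = 685
  S = -6 − 6·25 − 4·146 + 4·685 = 2000
Policy A (Y := 86):
  V = 25
  R = 146
  Y = 86
  S = -6 − 6·25 − 4·146 + 4·86 = -396
Change in S: -396 − 2000 = -2396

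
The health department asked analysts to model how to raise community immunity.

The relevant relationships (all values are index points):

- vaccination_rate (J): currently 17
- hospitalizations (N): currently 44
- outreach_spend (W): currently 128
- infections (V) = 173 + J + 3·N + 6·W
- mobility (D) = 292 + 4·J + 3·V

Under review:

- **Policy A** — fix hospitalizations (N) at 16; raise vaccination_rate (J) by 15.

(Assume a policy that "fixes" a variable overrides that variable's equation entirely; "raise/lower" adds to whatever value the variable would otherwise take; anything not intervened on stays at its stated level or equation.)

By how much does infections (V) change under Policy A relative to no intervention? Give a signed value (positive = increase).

Baseline:
  J = 17
  N = 44
  W = 128
  V = 173 + 17 + 3·44 + 6·128 = 1090
Policy A (N := 16, J + 15):
  J = 17 + 15 = 32
  N = 16
  W = 128
  V = 173 + 32 + 3·16 + 6·128 = 1021
Change in V: 1021 − 1090 = -69

-69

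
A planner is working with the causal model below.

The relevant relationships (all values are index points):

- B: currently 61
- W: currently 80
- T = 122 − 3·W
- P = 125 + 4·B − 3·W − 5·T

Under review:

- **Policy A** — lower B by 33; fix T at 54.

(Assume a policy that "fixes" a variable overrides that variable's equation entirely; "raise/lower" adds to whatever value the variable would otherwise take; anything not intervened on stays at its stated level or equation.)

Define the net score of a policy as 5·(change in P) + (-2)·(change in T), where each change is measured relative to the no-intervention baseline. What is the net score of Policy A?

Baseline:
  B = 61
  W = 80
  T = 122 − 3·80 = -118
  P = 125 + 4·61 − 3·80 − 5·(-118) = 719
Policy A (B − 33, T := 54):
  B = 61 − 33 = 28
  W = 80
  T = 54
  P = 125 + 4·28 − 3·80 − 5·54 = -273
ΔP = -273 − 719 = -992; ΔT = 54 − (-118) = 172
Score = 5·(-992) + (-2)·172 = -5304

-5304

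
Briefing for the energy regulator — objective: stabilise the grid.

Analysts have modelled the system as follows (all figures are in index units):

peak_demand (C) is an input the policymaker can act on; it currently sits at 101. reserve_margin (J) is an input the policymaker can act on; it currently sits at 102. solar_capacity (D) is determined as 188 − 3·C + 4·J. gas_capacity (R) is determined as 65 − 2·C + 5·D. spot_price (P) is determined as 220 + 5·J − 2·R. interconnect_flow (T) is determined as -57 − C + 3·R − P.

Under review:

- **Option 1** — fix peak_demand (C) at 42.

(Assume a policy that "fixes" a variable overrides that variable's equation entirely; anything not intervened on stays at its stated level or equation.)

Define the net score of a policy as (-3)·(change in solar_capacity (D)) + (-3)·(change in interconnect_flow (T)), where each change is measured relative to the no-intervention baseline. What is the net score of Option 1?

Baseline:
  C = 101
  J = 102
  D = 188 − 3·101 + 4·102 = 293
  R = 65 − 2·101 + 5·293 = 1328
  P = 220 + 5·102 − 2·1328 = -1926
  T = -57 − 101 + 3·1328 − (-1926) = 5752
Option 1 (C := 42):
  C = 42
  J = 102
  D = 188 − 3·42 + 4·102 = 470
  R = 65 − 2·42 + 5·470 = 2331
  P = 220 + 5·102 − 2·2331 = -3932
  T = -57 − 42 + 3·2331 − (-3932) = 10826
ΔD = 470 − 293 = 177; ΔT = 10826 − 5752 = 5074
Score = (-3)·177 + (-3)·5074 = -15753

-15753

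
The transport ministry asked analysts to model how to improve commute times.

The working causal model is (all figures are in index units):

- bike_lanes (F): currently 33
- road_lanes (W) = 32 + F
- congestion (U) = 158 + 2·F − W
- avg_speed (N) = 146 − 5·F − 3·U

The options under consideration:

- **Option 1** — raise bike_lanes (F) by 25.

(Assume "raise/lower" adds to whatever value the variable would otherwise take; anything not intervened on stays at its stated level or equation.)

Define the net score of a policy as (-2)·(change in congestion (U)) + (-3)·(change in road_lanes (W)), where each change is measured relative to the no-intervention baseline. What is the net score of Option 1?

Baseline:
  F = 33
  W = 32 + 33 = 65
  U = 158 + 2·33 − 65 = 159
Option 1 (F + 25):
  F = 33 + 25 = 58
  W = 32 + 58 = 90
  U = 158 + 2·58 − 90 = 184
ΔU = 184 − 159 = 25; ΔW = 90 − 65 = 25
Score = (-2)·25 + (-3)·25 = -125

-125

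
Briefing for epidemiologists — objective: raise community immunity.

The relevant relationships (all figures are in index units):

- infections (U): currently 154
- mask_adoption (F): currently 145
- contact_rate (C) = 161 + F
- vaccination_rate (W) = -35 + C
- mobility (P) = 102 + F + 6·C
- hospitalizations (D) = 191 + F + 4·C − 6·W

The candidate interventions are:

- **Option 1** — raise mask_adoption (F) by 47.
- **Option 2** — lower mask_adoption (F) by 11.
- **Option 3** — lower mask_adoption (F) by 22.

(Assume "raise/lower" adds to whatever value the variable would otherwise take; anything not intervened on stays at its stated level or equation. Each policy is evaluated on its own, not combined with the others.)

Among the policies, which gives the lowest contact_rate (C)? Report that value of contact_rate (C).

284

Option 1 (F + 47):
  F = 145 + 47 = 192
  C = 161 + 192 = 353
Option 2 (F − 11):
  F = 145 − 11 = 134
  C = 161 + 134 = 295
Option 3 (F − 22):
  F = 145 − 22 = 123
  C = 161 + 123 = 284
Comparing — Option 1: C=353, Option 2: C=295, Option 3: C=284. Lowest is 284 (Option 3).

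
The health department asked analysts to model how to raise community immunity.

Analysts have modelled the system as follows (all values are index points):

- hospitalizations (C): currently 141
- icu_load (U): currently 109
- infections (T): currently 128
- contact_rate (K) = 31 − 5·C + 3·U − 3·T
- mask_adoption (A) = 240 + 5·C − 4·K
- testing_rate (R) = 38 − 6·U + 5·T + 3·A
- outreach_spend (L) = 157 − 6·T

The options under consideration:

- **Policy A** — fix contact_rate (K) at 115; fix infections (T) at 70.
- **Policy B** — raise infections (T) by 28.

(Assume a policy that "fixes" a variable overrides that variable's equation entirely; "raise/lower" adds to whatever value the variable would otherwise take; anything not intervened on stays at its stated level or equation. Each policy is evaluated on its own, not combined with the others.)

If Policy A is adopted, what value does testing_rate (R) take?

1189

Policy A (K := 115, T := 70):
  C = 141
  U = 109
  T = 70
  K = 115
  A = 240 + 5·141 − 4·115 = 485
  R = 38 − 6·109 + 5·70 + 3·485 = 1189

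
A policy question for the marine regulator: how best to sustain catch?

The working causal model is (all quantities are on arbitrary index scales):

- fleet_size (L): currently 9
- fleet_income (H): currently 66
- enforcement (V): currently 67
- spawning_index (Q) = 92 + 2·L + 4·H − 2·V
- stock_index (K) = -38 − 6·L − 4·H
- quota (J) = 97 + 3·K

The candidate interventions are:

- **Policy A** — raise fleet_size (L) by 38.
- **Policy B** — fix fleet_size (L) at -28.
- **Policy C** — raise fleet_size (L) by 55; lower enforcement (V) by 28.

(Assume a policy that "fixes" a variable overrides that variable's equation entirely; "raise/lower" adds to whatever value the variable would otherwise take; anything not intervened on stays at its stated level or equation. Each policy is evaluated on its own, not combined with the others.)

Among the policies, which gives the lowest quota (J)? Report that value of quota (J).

-1961

Policy A (L + 38):
  L = 9 + 38 = 47
  H = 66
  K = -38 − 6·47 − 4·66 = -584
  J = 97 + 3·(-584) = -1655
Policy B (L := -28):
  L = -28
  H = 66
  K = -38 − 6·(-28) − 4·66 = -134
  J = 97 + 3·(-134) = -305
Policy C (L + 55, V − 28):
  L = 9 + 55 = 64
  H = 66
  K = -38 − 6·64 − 4·66 = -686
  J = 97 + 3·(-686) = -1961
Comparing — Policy A: J=-1655, Policy B: J=-305, Policy C: J=-1961. Lowest is -1961 (Policy C).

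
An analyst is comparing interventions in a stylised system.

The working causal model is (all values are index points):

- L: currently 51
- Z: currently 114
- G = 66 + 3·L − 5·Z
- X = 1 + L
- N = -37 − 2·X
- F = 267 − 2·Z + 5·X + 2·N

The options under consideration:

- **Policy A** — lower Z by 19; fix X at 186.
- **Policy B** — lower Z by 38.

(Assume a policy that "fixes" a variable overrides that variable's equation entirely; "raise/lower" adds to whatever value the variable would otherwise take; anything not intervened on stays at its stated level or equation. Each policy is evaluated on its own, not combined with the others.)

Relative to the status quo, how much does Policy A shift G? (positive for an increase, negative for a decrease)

95

Baseline:
  L = 51
  Z = 114
  G = 66 + 3·51 − 5·114 = -351
Policy A (Z − 19, X := 186):
  L = 51
  Z = 114 − 19 = 95
  G = 66 + 3·51 − 5·95 = -256
Change in G: -256 − (-351) = 95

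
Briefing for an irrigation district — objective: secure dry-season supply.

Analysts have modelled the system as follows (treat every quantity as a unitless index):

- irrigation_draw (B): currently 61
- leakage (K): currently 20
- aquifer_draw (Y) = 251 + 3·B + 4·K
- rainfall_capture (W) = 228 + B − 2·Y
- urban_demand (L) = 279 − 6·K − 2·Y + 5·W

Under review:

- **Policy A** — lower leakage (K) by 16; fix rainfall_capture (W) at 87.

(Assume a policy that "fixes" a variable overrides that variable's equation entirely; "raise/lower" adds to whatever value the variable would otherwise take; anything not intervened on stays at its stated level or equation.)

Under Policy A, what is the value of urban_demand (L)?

-210

Policy A (K − 16, W := 87):
  B = 61
  K = 20 − 16 = 4
  Y = 251 + 3·61 + 4·4 = 450
  W = 87
  L = 279 − 6·4 − 2·450 + 5·87 = -210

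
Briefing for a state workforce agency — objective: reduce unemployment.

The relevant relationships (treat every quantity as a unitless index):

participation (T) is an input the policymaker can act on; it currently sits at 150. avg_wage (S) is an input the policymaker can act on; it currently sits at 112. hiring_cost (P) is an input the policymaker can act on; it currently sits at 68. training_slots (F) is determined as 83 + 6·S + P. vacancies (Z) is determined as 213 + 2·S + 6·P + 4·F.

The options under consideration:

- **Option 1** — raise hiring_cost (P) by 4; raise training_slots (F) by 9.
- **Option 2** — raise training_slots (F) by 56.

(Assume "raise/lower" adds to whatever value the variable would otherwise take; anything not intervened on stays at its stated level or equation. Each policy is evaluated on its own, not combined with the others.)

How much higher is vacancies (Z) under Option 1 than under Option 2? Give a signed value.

Option 1 (P + 4, F + 9):
  S = 112
  P = 68 + 4 = 72
  F = 83 + 6·112 + 72 (+9 from intervention) = 836
  Z = 213 + 2·112 + 6·72 + 4·836 = 4213
Option 2 (F + 56):
  S = 112
  P = 68
  F = 83 + 6·112 + 68 (+56 from intervention) = 879
  Z = 213 + 2·112 + 6·68 + 4·879 = 4361
Z: 4213 − 4361 = -148

-148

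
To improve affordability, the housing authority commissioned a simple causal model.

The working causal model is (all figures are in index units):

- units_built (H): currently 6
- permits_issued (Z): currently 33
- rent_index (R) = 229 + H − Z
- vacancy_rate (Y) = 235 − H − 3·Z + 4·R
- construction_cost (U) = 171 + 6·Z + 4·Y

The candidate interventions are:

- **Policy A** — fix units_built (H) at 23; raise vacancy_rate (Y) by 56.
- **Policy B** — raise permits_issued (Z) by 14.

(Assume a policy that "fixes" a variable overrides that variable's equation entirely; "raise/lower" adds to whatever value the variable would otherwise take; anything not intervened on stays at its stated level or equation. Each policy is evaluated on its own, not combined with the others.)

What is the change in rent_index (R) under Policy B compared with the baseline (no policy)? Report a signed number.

Baseline:
  H = 6
  Z = 33
  R = 229 + 6 − 33 = 202
Policy B (Z + 14):
  H = 6
  Z = 33 + 14 = 47
  R = 229 + 6 − 47 = 188
Change in R: 188 − 202 = -14

-14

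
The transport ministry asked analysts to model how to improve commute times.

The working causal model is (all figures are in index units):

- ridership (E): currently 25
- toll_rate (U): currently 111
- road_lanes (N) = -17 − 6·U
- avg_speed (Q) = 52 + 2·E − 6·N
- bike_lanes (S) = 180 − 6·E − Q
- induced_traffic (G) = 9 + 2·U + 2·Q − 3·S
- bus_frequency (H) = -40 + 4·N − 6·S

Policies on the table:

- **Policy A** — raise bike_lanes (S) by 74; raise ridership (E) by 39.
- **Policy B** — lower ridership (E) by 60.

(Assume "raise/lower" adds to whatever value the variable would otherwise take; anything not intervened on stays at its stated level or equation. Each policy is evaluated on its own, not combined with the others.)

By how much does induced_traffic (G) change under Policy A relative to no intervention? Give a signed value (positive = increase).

870

Baseline:
  E = 25
  U = 111
  N = -17 − 6·111 = -683
  Q = 52 + 2·25 − 6·(-683) = 4200
  S = 180 − 6·25 − 4200 = -4170
  G = 9 + 2·111 + 2·4200 − 3·(-4170) = 21141
Policy A (S + 74, E + 39):
  E = 25 + 39 = 64
  U = 111
  N = -17 − 6·111 = -683
  Q = 52 + 2·64 − 6·(-683) = 4278
  S = 180 − 6·64 − 4278 (+74 from intervention) = -4408
  G = 9 + 2·111 + 2·4278 − 3·(-4408) = 22011
Change in G: 22011 − 21141 = 870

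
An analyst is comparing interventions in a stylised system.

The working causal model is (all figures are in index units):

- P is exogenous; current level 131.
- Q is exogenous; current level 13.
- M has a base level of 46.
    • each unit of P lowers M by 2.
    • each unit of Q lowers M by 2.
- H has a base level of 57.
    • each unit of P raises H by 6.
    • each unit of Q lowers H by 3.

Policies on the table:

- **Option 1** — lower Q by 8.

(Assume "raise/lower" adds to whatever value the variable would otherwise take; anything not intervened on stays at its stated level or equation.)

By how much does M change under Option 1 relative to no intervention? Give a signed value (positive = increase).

Baseline:
  P = 131
  Q = 13
  M = 46 − 2·131 − 2·13 = -242
Option 1 (Q − 8):
  P = 131
  Q = 13 − 8 = 5
  M = 46 − 2·131 − 2·5 = -226
Change in M: -226 − (-242) = 16

16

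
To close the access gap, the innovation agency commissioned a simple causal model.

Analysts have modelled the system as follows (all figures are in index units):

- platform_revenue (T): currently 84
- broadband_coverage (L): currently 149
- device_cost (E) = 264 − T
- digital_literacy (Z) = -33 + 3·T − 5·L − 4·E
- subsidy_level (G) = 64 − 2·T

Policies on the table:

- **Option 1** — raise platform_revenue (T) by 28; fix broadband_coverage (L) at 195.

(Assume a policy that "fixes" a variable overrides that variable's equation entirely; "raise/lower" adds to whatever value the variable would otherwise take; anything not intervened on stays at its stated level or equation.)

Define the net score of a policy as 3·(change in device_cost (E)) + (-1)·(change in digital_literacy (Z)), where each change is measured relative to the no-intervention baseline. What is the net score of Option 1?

-50

Baseline:
  T = 84
  L = 149
  E = 264 − 84 = 180
  Z = -33 + 3·84 − 5·149 − 4·180 = -1246
Option 1 (T + 28, L := 195):
  T = 84 + 28 = 112
  L = 195
  E = 264 − 112 = 152
  Z = -33 + 3·112 − 5·195 − 4·152 = -1280
ΔE = 152 − 180 = -28; ΔZ = -1280 − (-1246) = -34
Score = 3·(-28) + (-1)·(-34) = -50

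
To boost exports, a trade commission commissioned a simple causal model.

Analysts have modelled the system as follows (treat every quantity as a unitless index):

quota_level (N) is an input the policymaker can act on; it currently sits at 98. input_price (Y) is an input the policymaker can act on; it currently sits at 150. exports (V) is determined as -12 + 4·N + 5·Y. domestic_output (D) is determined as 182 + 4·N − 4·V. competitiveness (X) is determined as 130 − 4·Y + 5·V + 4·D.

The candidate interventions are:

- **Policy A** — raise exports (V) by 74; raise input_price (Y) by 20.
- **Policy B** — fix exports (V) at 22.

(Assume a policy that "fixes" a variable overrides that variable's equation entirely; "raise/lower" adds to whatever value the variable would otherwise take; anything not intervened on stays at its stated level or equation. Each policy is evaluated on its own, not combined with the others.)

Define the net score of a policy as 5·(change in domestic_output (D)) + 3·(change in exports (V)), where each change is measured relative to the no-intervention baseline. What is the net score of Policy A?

Baseline:
  N = 98
  Y = 150
  V = -12 + 4·98 + 5·150 = 1130
  D = 182 + 4·98 − 4·1130 = -3946
Policy A (V + 74, Y + 20):
  N = 98
  Y = 150 + 20 = 170
  V = -12 + 4·98 + 5·170 (+74 from intervention) = 1304
  D = 182 + 4·98 − 4·1304 = -4642
ΔD = -4642 − (-3946) = -696; ΔV = 1304 − 1130 = 174
Score = 5·(-696) + 3·174 = -2958

-2958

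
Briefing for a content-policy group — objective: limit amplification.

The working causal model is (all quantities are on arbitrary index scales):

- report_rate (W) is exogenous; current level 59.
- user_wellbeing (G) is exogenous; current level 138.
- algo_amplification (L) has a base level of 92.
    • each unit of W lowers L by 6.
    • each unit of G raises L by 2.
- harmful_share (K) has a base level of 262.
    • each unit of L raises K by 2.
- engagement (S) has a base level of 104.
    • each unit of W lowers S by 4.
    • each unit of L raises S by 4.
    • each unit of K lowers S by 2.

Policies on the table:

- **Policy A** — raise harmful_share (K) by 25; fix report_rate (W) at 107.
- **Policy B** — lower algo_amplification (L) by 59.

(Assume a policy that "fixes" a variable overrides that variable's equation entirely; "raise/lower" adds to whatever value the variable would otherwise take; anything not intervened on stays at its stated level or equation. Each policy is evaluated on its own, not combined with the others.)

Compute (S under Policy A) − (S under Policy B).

Policy A (K + 25, W := 107):
  W = 107
  G = 138
  L = 92 − 6·107 + 2·138 = -274
  K = 262 + 2·(-274) (+25 from intervention) = -261
  S = 104 − 4·107 + 4·(-274) − 2·(-261) = -898
Policy B (L − 59):
  W = 59
  G = 138
  L = 92 − 6·59 + 2·138 (−59 from intervention) = -45
  K = 262 + 2·(-45) = 172
  S = 104 − 4·59 + 4·(-45) − 2·172 = -656
S: -898 − (-656) = -242

-242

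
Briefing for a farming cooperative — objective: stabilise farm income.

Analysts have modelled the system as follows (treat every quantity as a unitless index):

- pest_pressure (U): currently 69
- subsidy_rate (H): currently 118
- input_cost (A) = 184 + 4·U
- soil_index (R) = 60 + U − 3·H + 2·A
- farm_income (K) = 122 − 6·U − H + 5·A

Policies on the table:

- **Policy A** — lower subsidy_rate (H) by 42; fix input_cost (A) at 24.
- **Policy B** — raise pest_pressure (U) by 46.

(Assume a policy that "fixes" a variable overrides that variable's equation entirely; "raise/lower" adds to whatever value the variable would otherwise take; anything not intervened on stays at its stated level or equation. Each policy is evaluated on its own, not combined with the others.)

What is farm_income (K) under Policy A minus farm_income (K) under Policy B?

-2782

Policy A (H − 42, A := 24):
  U = 69
  H = 118 − 42 = 76
  A = 24
  K = 122 − 6·69 − 76 + 5·24 = -248
Policy B (U + 46):
  U = 69 + 46 = 115
  H = 118
  A = 184 + 4·115 = 644
  K = 122 − 6·115 − 118 + 5·644 = 2534
K: -248 − 2534 = -2782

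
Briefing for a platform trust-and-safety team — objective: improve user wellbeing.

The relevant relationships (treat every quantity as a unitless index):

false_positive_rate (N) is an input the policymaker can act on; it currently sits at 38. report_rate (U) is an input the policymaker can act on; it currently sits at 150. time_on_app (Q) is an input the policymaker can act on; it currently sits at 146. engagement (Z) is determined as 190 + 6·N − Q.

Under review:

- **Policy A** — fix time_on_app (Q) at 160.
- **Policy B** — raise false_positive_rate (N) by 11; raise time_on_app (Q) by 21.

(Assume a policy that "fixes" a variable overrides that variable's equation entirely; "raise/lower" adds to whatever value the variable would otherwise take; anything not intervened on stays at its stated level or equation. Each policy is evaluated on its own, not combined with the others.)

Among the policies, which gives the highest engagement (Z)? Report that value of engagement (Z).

317

Policy A (Q := 160):
  N = 38
  Q = 160
  Z = 190 + 6·38 − 160 = 258
Policy B (N + 11, Q + 21):
  N = 38 + 11 = 49
  Q = 146 + 21 = 167
  Z = 190 + 6·49 − 167 = 317
Comparing — Policy A: Z=258, Policy B: Z=317. Highest is 317 (Policy B).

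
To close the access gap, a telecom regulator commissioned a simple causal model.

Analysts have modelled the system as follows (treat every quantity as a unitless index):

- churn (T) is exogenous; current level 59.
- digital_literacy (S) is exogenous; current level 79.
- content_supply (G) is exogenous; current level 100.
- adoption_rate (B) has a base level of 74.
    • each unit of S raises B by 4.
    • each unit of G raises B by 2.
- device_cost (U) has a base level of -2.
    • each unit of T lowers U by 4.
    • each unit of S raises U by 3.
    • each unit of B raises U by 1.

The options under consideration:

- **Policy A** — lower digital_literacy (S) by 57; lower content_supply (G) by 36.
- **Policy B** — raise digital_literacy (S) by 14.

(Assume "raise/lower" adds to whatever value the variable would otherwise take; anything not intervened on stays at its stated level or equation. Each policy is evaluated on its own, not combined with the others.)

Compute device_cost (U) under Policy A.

118

Policy A (S − 57, G − 36):
  T = 59
  S = 79 − 57 = 22
  G = 100 − 36 = 64
  B = 74 + 4·22 + 2·64 = 290
  U = -2 − 4·59 + 3·22 + 290 = 118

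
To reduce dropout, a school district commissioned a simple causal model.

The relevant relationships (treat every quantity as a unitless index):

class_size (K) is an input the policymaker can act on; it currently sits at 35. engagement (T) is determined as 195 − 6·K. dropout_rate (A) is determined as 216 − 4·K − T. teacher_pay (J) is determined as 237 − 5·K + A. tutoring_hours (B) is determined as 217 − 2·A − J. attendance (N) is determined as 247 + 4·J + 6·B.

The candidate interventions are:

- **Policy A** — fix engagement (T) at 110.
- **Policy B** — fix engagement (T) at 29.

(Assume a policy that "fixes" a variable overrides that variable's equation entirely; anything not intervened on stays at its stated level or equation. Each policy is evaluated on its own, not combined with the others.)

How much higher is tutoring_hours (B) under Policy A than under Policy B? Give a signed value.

Policy A (T := 110):
  K = 35
  T = 110
  A = 216 − 4·35 − 110 = -34
  J = 237 − 5·35 + (-34) = 28
  B = 217 − 2·(-34) − 28 = 257
Policy B (T := 29):
  K = 35
  T = 29
  A = 216 − 4·35 − 29 = 47
  J = 237 − 5·35 + 47 = 109
  B = 217 − 2·47 − 109 = 14
B: 257 − 14 = 243

243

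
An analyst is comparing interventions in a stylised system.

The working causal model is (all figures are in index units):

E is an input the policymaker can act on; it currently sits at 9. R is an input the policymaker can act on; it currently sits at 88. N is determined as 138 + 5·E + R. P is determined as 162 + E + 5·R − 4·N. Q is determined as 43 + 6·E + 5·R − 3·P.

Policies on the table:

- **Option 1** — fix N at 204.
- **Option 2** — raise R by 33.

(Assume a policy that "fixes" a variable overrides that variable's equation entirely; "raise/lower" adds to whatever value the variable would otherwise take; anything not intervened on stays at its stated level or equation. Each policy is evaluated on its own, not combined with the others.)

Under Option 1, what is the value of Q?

1152

Option 1 (N := 204):
  E = 9
  R = 88
  N = 204
  P = 162 + 9 + 5·88 − 4·204 = -205
  Q = 43 + 6·9 + 5·88 − 3·(-205) = 1152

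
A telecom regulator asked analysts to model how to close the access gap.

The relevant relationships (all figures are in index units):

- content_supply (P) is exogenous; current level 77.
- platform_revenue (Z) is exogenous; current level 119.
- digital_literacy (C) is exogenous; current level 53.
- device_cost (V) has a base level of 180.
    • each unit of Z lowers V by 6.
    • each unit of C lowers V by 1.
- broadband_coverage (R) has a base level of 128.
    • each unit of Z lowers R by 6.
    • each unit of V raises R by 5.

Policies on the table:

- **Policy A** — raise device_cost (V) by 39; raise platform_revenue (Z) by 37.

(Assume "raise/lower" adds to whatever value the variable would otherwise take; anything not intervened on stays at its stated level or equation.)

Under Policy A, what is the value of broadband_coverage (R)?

-4658

Policy A (V + 39, Z + 37):
  Z = 119 + 37 = 156
  C = 53
  V = 180 − 6·156 − 53 (+39 from intervention) = -770
  R = 128 − 6·156 + 5·(-770) = -4658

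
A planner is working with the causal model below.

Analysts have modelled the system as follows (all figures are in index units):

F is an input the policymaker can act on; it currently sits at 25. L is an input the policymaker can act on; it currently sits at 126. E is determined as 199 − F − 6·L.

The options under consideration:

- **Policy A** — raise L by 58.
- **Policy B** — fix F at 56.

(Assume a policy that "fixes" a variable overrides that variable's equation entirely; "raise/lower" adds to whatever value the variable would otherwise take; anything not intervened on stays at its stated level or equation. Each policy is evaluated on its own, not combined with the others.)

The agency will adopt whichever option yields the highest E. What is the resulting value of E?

Policy A (L + 58):
  F = 25
  L = 126 + 58 = 184
  E = 199 − 25 − 6·184 = -930
Policy B (F := 56):
  F = 56
  L = 126
  E = 199 − 56 − 6·126 = -613
Comparing — Policy A: E=-930, Policy B: E=-613. Highest is -613 (Policy B).

-613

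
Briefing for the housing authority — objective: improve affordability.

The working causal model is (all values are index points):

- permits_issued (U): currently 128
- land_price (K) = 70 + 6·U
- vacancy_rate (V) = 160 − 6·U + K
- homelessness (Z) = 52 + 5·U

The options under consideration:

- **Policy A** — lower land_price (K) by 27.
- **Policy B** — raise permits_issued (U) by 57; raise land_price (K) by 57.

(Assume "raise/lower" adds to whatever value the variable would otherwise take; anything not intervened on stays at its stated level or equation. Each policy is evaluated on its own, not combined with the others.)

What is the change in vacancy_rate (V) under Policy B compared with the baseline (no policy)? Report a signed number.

57

Baseline:
  U = 128
  K = 70 + 6·128 = 838
  V = 160 − 6·128 + 838 = 230
Policy B (U + 57, K + 57):
  U = 128 + 57 = 185
  K = 70 + 6·185 (+57 from intervention) = 1237
  V = 160 − 6·185 + 1237 = 287
Change in V: 287 − 230 = 57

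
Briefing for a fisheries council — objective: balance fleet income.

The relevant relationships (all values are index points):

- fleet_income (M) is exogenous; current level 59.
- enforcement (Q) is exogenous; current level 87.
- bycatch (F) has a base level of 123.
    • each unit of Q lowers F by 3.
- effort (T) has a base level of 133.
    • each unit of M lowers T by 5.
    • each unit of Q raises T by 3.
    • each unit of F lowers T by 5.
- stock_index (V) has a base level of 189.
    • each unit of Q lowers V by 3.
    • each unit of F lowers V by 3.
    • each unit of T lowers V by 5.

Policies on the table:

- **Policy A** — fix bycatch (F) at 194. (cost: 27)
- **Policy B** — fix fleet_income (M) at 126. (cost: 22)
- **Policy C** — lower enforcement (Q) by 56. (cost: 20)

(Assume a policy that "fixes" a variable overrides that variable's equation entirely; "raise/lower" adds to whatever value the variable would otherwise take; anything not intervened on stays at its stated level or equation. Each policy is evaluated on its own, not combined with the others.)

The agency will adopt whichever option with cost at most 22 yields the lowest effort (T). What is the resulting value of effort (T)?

-219

Policy B (M := 126):
  M = 126
  Q = 87
  F = 123 − 3·87 = -138
  T = 133 − 5·126 + 3·87 − 5·(-138) = 454
Policy C (Q − 56):
  M = 59
  Q = 87 − 56 = 31
  F = 123 − 3·31 = 30
  T = 133 − 5·59 + 3·31 − 5·30 = -219
Comparing — Policy B: T=454, Policy C: T=-219. Lowest is -219 (Policy C).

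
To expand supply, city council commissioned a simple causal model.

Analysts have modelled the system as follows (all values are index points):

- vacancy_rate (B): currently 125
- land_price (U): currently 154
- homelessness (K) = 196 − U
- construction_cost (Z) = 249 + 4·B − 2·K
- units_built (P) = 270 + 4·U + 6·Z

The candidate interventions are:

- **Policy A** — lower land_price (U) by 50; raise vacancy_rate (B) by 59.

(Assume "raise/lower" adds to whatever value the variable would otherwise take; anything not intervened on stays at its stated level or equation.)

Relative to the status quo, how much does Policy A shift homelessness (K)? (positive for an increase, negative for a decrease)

50

Baseline:
  U = 154
  K = 196 − 154 = 42
Policy A (U − 50, B + 59):
  U = 154 − 50 = 104
  K = 196 − 104 = 92
Change in K: 92 − 42 = 50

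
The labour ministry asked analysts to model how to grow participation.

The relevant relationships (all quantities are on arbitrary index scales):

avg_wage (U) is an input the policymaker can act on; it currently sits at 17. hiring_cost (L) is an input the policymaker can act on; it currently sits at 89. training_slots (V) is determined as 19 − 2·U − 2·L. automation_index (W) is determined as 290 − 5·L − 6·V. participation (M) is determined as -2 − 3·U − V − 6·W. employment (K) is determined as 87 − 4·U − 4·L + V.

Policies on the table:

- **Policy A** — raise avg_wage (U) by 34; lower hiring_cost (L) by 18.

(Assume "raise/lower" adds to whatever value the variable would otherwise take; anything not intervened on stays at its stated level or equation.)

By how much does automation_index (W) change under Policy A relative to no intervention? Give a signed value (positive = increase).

Baseline:
  U = 17
  L = 89
  V = 19 − 2·17 − 2·89 = -193
  W = 290 − 5·89 − 6·(-193) = 1003
Policy A (U + 34, L − 18):
  U = 17 + 34 = 51
  L = 89 − 18 = 71
  V = 19 − 2·51 − 2·71 = -225
  W = 290 − 5·71 − 6·(-225) = 1285
Change in W: 1285 − 1003 = 282

282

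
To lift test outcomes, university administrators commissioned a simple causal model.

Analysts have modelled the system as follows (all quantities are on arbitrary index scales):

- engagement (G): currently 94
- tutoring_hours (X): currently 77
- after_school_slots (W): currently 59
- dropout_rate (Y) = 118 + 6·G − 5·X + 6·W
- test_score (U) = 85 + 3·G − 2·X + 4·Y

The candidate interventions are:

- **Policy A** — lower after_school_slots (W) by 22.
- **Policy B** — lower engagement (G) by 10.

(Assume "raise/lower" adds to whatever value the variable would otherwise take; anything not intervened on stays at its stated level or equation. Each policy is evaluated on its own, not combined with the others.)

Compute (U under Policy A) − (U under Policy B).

Policy A (W − 22):
  G = 94
  X = 77
  W = 59 − 22 = 37
  Y = 118 + 6·94 − 5·77 + 6·37 = 519
  U = 85 + 3·94 − 2·77 + 4·519 = 2289
Policy B (G − 10):
  G = 94 − 10 = 84
  X = 77
  W = 59
  Y = 118 + 6·84 − 5·77 + 6·59 = 591
  U = 85 + 3·84 − 2·77 + 4·591 = 2547
U: 2289 − 2547 = -258

-258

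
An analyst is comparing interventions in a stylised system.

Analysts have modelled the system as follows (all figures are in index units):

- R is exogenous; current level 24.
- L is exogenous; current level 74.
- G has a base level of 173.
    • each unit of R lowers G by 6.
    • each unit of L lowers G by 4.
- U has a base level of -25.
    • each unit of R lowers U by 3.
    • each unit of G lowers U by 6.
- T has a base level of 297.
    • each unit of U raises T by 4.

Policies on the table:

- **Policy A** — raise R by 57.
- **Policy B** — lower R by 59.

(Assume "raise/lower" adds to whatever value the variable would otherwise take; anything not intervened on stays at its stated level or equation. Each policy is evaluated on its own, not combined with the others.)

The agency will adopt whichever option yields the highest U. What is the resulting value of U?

3386

Policy A (R + 57):
  R = 24 + 57 = 81
  L = 74
  G = 173 − 6·81 − 4·74 = -609
  U = -25 − 3·81 − 6·(-609) = 3386
Policy B (R − 59):
  R = 24 − 59 = -35
  L = 74
  G = 173 − 6·(-35) − 4·74 = 87
  U = -25 − 3·(-35) − 6·87 = -442
Comparing — Policy A: U=3386, Policy B: U=-442. Highest is 3386 (Policy A).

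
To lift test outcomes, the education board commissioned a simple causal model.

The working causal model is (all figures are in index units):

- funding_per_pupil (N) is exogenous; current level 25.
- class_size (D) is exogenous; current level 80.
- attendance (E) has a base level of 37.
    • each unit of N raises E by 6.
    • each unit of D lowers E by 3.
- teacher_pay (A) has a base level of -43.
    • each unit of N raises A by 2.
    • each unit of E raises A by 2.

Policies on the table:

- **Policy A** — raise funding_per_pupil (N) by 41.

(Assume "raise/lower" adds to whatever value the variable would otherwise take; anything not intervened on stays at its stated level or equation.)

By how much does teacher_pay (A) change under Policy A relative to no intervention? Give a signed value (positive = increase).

Baseline:
  N = 25
  D = 80
  E = 37 + 6·25 − 3·80 = -53
  A = -43 + 2·25 + 2·(-53) = -99
Policy A (N + 41):
  N = 25 + 41 = 66
  D = 80
  E = 37 + 6·66 − 3·80 = 193
  A = -43 + 2·66 + 2·193 = 475
Change in A: 475 − (-99) = 574

574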